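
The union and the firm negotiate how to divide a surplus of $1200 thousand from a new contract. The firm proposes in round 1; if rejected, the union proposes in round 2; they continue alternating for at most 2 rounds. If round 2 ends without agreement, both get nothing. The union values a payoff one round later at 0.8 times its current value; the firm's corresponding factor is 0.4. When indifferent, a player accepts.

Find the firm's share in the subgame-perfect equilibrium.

240

Work backward from the last round.
Round 2 (the union proposes): rejection yields 0 for the firm; the union offers 0 and keeps 1200.
Round 1 (the firm proposes): the union can get 1200 next round, worth 0.8 × 1200 = 960 now. The firm offers 960 and keeps 1200 − 960 = 240.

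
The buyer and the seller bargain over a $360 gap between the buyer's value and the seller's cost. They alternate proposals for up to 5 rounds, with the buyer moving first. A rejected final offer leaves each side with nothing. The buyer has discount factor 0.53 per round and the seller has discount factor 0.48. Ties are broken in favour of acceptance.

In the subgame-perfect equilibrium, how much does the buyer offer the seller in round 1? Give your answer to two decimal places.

Solve by backward induction from round 5.
Round 5 (the buyer proposes): rejection yields 0 for the seller; the buyer offers 0 and keeps 360.
Round 4 (the seller proposes): the buyer can get 360 next round, worth 0.53 × 360 = 190.8 now; the seller offers that and keeps 169.2.
Round 3 (the buyer proposes): the seller can get 169.2 next round, worth 0.48 × 169.2 = 81.216 now, so the buyer offers 81.216, keeping 278.784.
Round 2 (the seller proposes): the buyer can get 278.784 next round, worth 0.53 × 278.784 = 147.75552 now; the seller offers that and keeps 212.24448.
Round 1 (the buyer proposes): the seller can get 212.24448 next round, worth 0.48 × 212.24448 = 101.8773504 now. The buyer offers 101.8773504 and keeps 360 − 101.8773504 = 258.1226496.

101.88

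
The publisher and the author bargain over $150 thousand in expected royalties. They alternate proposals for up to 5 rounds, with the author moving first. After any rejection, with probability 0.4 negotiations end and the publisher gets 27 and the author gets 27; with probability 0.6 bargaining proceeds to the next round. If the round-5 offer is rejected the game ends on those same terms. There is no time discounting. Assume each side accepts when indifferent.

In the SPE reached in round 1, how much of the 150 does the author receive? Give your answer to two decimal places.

91.67

By backward induction:
Round 5 (the author proposes): the publisher gets 27 if talks fail, so the author offers 27 and keeps 123.
Round 4 (the publisher proposes): rejecting gives the author an expected 0.6 × 123 + 0.4 × 27 = 84.6; the publisher offers that and keeps 65.4.
Round 3 (the author proposes): rejecting gives the publisher an expected 0.6 × 65.4 + 0.4 × 27 = 50.04. The author offers 50.04 and keeps 150 − 50.04 = 99.96.
Round 2 (the publisher proposes): rejecting gives the author an expected 0.6 × 99.96 + 0.4 × 27 = 70.776, so the publisher offers 70.776, keeping 79.224.
Round 1 (the author proposes): rejecting gives the publisher an expected 0.6 × 79.224 + 0.4 × 27 = 58.3344. The author offers 58.3344 and keeps 150 − 58.3344 = 91.6656.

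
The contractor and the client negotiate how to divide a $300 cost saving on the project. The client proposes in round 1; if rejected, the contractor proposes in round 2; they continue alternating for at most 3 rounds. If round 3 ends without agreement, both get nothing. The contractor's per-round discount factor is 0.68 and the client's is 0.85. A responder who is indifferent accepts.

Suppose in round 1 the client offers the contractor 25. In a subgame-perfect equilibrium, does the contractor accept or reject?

Reject

Round 3 (the client proposes): the contractor will accept anything ≥ 0, so the client offers 0 and keeps 300.
Round 2 (the contractor proposes): the client can get 300 next round, worth 0.85 × 300 = 255 now. The contractor offers 255 and keeps 300 − 255 = 45.
So by rejecting in round 1, the contractor gets 45 next round, worth 0.68 × 45 = 30.6 now.
Offer 25 < 30.6, so the contractor rejects.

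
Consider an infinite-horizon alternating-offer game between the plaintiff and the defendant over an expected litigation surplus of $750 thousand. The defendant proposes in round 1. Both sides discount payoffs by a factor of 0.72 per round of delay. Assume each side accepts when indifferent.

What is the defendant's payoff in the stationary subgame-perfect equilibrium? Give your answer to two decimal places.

When the defendant proposes, the plaintiff accepts any offer worth at least 0.72 times what the plaintiff would get by proposing next round; and vice versa.
This gives x = 750 − 0.72y and y = 750 − 0.72x, where x and y are each side's share when it proposes.
Hence (1 − 0.72·0.72)x = 750(1 − 0.72), i.e. 0.4816·x = 210.
x ≈ 436.0465; the plaintiff's share is 750 − x ≈ 313.9535.

436.05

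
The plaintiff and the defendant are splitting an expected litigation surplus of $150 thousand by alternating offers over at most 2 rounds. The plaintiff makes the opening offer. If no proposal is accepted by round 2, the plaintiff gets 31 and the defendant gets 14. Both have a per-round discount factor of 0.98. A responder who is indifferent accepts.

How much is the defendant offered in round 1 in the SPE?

Round 2 (the defendant proposes): the plaintiff gets 31 if talks fail, so the defendant offers 31 and keeps 119.
Round 1 (the plaintiff proposes): the defendant can get 119 next round, worth 0.98 × 119 = 116.62 now, so the plaintiff offers 116.62, keeping 33.38.

116.62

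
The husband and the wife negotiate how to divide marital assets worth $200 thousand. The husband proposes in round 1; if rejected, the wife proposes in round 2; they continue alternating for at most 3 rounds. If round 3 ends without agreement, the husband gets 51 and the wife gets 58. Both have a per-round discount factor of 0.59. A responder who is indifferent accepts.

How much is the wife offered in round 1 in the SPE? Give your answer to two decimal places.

68.57

Round 3 (the husband proposes): the wife gets 58 if talks fail, so the husband offers 58 and keeps 142.
Round 2 (the wife proposes): the husband can get 142 next round, worth 0.59 × 142 = 83.78 now, so the wife offers 83.78, keeping 116.22.
Round 1 (the husband proposes): the wife can get 116.22 next round, worth 0.59 × 116.22 = 68.5698 now; the husband offers that and keeps 131.4302.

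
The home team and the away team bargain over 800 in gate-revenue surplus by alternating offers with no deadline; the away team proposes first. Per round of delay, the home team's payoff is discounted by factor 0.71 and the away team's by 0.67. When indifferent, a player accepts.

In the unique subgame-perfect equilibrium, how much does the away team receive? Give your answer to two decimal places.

442.49

Let x be the away team's share when the away team proposes and y be the home team's share when the home team proposes.
The home team accepts iff offered ≥ 0.71·y, so x = 800 − 0.71y. Symmetrically y = 800 − 0.67x.
Substituting: x = 800 − 0.71(800 − 0.67x), giving x(1 − 0.67·0.71) = 800(1 − 0.71).
So x = 800 × 0.29 / 0.5243 ≈ 442.4948, and the home team receives 800 − x ≈ 357.5052.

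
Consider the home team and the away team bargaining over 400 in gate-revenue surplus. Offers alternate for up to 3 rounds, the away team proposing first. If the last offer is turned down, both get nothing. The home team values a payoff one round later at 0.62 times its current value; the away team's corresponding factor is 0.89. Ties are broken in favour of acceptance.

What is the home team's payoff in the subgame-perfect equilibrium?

27.28

Solve by backward induction from round 3.
Round 3 (the away team proposes): rejection yields 0 for the home team; the away team offers 0 and keeps 400.
Round 2 (the home team proposes): the away team can get 400 next round, worth 0.89 × 400 = 356 now; the home team offers that and keeps 44.
Round 1 (the away team proposes): the home team can get 44 next round, worth 0.62 × 44 = 27.28 now. The away team offers 27.28 and keeps 400 − 27.28 = 372.72.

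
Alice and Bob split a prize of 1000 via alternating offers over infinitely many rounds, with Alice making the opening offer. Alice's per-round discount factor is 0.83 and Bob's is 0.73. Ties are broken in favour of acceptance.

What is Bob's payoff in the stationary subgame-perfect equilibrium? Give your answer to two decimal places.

Let x be Alice's share when Alice proposes and y be Bob's share when Bob proposes.
Bob accepts iff offered ≥ 0.73·y, so x = 1000 − 0.73y. Symmetrically y = 1000 − 0.83x.
Substituting: x = 1000 − 0.73(1000 − 0.83x), giving x(1 − 0.83·0.73) = 1000(1 − 0.73).
So x = 1000 × 0.27 / 0.3941 ≈ 685.1053, and Bob receives 1000 − x ≈ 314.8947.

314.89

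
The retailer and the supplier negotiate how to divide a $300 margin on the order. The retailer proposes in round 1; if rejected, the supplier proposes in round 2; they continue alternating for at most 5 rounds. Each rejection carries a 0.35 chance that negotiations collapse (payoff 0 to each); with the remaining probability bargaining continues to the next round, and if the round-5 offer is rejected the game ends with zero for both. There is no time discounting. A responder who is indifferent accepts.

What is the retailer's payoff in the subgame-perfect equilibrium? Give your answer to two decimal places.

202.91

Round 5 (the retailer proposes): the supplier will accept anything ≥ 0, so the retailer offers 0 and keeps 300.
Round 4 (the supplier proposes): rejecting gives the retailer an expected 0.65 × 300 = 195, so the supplier offers 195, keeping 105.
Round 3 (the retailer proposes): rejecting gives the supplier an expected 0.65 × 105 = 68.25. The retailer offers 68.25 and keeps 300 − 68.25 = 231.75.
Round 2 (the supplier proposes): rejecting gives the retailer an expected 0.65 × 231.75 = 150.6375. The supplier offers 150.6375 and keeps 300 − 150.6375 = 149.3625.
Round 1 (the retailer proposes): rejecting gives the supplier an expected 0.65 × 149.3625 = 97.085625. The retailer offers 97.085625 and keeps 300 − 97.085625 = 202.914375.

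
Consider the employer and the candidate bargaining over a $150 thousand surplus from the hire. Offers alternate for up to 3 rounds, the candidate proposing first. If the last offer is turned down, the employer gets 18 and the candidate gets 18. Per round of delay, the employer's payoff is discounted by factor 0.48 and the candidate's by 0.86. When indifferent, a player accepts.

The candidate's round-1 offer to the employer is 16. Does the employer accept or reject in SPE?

Reject

Round 3 (the candidate proposes): the employer gets 18 if talks fail, so the candidate offers 18 and keeps 132.
Round 2 (the employer proposes): the candidate can get 132 next round, worth 0.86 × 132 = 113.52 now, so the employer offers 113.52, keeping 36.48.
So by rejecting in round 1, the employer gets 36.48 next round, worth 0.48 × 36.48 = 17.5104 now.
Offer 16 < 17.5104, so the employer rejects.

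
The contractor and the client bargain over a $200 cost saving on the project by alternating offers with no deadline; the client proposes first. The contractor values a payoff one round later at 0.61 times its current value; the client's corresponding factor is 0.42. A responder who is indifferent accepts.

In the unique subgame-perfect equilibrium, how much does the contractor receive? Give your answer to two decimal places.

When the client proposes, the contractor accepts any offer worth at least 0.61 times what the contractor would get by proposing next round; and vice versa.
This gives x = 200 − 0.61y and y = 200 − 0.42x, where x and y are each side's share when it proposes.
Hence (1 − 0.61·0.42)x = 200(1 − 0.61), i.e. 0.7438·x = 78.
x ≈ 104.8669; the contractor's share is 200 − x ≈ 95.1331.

95.13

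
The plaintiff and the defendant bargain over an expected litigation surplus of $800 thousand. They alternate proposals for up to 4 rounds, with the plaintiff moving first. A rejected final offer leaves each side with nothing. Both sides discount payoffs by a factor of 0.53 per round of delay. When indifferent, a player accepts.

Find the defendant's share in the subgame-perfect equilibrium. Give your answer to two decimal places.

318.38

Round 4 (the defendant proposes): the plaintiff will accept anything ≥ 0, so the defendant offers 0 and keeps 800.
Round 3 (the plaintiff proposes): the defendant can get 800 next round, worth 0.53 × 800 = 424 now; the plaintiff offers that and keeps 376.
Round 2 (the defendant proposes): the plaintiff can get 376 next round, worth 0.53 × 376 = 199.28 now; the defendant offers that and keeps 600.72.
Round 1 (the plaintiff proposes): the defendant can get 600.72 next round, worth 0.53 × 600.72 = 318.3816 now, so the plaintiff offers 318.3816, keeping 481.6184.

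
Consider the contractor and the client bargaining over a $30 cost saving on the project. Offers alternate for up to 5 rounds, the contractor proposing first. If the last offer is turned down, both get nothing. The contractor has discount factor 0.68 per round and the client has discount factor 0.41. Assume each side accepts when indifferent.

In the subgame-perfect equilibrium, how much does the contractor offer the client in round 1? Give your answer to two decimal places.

Solve by backward induction from round 5.
Round 5 (the contractor proposes): rejection yields 0 for the client; the contractor offers 0 and keeps 30.
Round 4 (the client proposes): the contractor can get 30 next round, worth 0.68 × 30 = 20.4 now, so the client offers 20.4, keeping 9.6.
Round 3 (the contractor proposes): the client can get 9.6 next round, worth 0.41 × 9.6 = 3.936 now. The contractor offers 3.936 and keeps 30 − 3.936 = 26.064.
Round 2 (the client proposes): the contractor can get 26.064 next round, worth 0.68 × 26.064 = 17.72352 now. The client offers 17.72352 and keeps 30 − 17.72352 = 12.27648.
Round 1 (the contractor proposes): the client can get 12.27648 next round, worth 0.41 × 12.27648 = 5.0333568 now, so the contractor offers 5.0333568, keeping 24.9666432.

5.03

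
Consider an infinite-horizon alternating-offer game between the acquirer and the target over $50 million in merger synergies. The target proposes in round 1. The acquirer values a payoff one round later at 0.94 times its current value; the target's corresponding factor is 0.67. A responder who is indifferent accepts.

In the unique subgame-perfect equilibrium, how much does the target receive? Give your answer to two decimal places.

In a stationary SPE each proposer offers the other exactly their discounted continuation value.
If the target keeps x when proposing and the acquirer keeps y when proposing, then x = 50 − 0.94y and y = 50 − 0.67x.
Solving: x = 50(1 − 0.94) / (1 − 0.67·0.94) = 3 / 0.3702 ≈ 8.1037.
The acquirer gets 50 − 8.1037 ≈ 41.8963.

8.10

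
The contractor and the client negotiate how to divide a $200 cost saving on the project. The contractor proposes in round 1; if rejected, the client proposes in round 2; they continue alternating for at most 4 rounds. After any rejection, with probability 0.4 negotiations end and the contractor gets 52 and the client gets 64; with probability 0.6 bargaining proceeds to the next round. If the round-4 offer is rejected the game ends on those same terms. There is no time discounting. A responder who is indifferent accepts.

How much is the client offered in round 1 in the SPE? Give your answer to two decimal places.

Round 4 (the client proposes): the contractor gets 52 if talks fail, so the client offers 52 and keeps 148.
Round 3 (the contractor proposes): rejecting gives the client an expected 0.6 × 148 + 0.4 × 64 = 114.4. The contractor offers 114.4 and keeps 200 − 114.4 = 85.6.
Round 2 (the client proposes): rejecting gives the contractor an expected 0.6 × 85.6 + 0.4 × 52 = 72.16; the client offers that and keeps 127.84.
Round 1 (the contractor proposes): rejecting gives the client an expected 0.6 × 127.84 + 0.4 × 64 = 102.304; the contractor offers that and keeps 97.696.

102.30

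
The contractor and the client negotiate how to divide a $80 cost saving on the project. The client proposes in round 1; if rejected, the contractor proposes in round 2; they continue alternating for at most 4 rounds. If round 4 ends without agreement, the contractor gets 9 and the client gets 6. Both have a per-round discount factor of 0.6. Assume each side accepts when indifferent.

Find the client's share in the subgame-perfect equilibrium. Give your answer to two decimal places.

Round 4 (the contractor proposes): the client gets 6 if talks fail, so the contractor offers 6 and keeps 74.
Round 3 (the client proposes): the contractor can get 74 next round, worth 0.6 × 74 = 44.4 now; the client offers that and keeps 35.6.
Round 2 (the contractor proposes): the client can get 35.6 next round, worth 0.6 × 35.6 = 21.36 now, so the contractor offers 21.36, keeping 58.64.
Round 1 (the client proposes): the contractor can get 58.64 next round, worth 0.6 × 58.64 = 35.184 now, so the client offers 35.184, keeping 44.816.

44.82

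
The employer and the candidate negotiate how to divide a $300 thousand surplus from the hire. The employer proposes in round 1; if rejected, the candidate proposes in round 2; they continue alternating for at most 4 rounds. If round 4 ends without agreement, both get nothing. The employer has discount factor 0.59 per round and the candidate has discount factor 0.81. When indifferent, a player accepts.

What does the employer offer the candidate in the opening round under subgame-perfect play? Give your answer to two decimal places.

Round 4 (the candidate proposes): the employer will accept anything ≥ 0, so the candidate offers 0 and keeps 300.
Round 3 (the employer proposes): the candidate can get 300 next round, worth 0.81 × 300 = 243 now. The employer offers 243 and keeps 300 − 243 = 57.
Round 2 (the candidate proposes): the employer can get 57 next round, worth 0.59 × 57 = 33.63 now. The candidate offers 33.63 and keeps 300 − 33.63 = 266.37.
Round 1 (the employer proposes): the candidate can get 266.37 next round, worth 0.81 × 266.37 = 215.7597 now. The employer offers 215.7597 and keeps 300 − 215.7597 = 84.2403.

215.76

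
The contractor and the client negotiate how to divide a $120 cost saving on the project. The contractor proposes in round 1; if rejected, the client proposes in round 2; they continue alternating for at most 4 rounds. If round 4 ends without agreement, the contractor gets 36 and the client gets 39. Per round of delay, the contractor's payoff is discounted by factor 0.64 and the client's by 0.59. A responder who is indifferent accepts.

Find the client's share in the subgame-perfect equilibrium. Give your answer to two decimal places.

Round 4 (the client proposes): the contractor gets 36 if talks fail, so the client offers 36 and keeps 84.
Round 3 (the contractor proposes): the client can get 84 next round, worth 0.59 × 84 = 49.56 now. The contractor offers 49.56 and keeps 120 − 49.56 = 70.44.
Round 2 (the client proposes): the contractor can get 70.44 next round, worth 0.64 × 70.44 = 45.0816 now. The client offers 45.0816 and keeps 120 − 45.0816 = 74.9184.
Round 1 (the contractor proposes): the client can get 74.9184 next round, worth 0.59 × 74.9184 = 44.201856 now; the contractor offers that and keeps 75.798144.

44.20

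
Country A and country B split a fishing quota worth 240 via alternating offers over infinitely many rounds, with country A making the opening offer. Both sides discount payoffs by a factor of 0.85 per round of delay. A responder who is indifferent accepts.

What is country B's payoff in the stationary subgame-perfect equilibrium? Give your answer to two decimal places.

110.27

In a stationary SPE each proposer offers the other exactly their discounted continuation value.
If country A keeps x when proposing and country B keeps y when proposing, then x = 240 − 0.85y and y = 240 − 0.85x.
Solving: x = 240(1 − 0.85) / (1 − 0.85·0.85) = 36 / 0.2775 ≈ 129.7297.
Country B gets 240 − 129.7297 ≈ 110.2703.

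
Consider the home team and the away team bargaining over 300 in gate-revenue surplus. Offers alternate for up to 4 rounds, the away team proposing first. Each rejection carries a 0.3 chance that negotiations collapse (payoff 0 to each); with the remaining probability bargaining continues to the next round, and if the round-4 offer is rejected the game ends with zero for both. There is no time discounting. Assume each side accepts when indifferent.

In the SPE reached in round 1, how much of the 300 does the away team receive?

By backward induction:
Round 4 (the home team proposes): the away team will accept anything ≥ 0, so the home team offers 0 and keeps 300.
Round 3 (the away team proposes): rejecting gives the home team an expected 0.7 × 300 = 210, so the away team offers 210, keeping 90.
Round 2 (the home team proposes): rejecting gives the away team an expected 0.7 × 90 = 63, so the home team offers 63, keeping 237.
Round 1 (the away team proposes): rejecting gives the home team an expected 0.7 × 237 = 165.9. The away team offers 165.9 and keeps 300 − 165.9 = 134.1.

134.1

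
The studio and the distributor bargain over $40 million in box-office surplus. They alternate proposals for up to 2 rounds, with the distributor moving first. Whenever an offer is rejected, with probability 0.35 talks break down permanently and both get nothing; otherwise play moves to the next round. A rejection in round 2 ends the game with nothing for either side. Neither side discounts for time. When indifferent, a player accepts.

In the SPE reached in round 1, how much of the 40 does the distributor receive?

14

Round 2 (the studio proposes): rejection yields 0 for the distributor; the studio offers 0 and keeps 40.
Round 1 (the distributor proposes): rejecting gives the studio an expected 0.65 × 40 = 26; the distributor offers that and keeps 14.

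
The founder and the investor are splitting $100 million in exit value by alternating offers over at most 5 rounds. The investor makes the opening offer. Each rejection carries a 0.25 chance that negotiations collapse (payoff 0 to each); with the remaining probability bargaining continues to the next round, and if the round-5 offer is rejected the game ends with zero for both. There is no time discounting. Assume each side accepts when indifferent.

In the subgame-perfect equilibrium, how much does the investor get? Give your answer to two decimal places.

70.70

By backward induction:
Round 5 (the investor proposes): rejection yields 0 for the founder; the investor offers 0 and keeps 100.
Round 4 (the founder proposes): rejecting gives the investor an expected 0.75 × 100 = 75. The founder offers 75 and keeps 100 − 75 = 25.
Round 3 (the investor proposes): rejecting gives the founder an expected 0.75 × 25 = 18.75. The investor offers 18.75 and keeps 100 − 18.75 = 81.25.
Round 2 (the founder proposes): rejecting gives the investor an expected 0.75 × 81.25 = 60.9375, so the founder offers 60.9375, keeping 39.0625.
Round 1 (the investor proposes): rejecting gives the founder an expected 0.75 × 39.0625 = 29.296875; the investor offers that and keeps 70.703125.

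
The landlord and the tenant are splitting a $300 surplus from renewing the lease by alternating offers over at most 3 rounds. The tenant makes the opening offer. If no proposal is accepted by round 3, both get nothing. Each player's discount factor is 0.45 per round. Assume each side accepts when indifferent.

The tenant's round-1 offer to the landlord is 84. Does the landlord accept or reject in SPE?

Work out the landlord's continuation value if the offer is rejected.
Round 3 (the tenant proposes): the landlord will accept anything ≥ 0, so the tenant offers 0 and keeps 300.
Round 2 (the landlord proposes): the tenant can get 300 next round, worth 0.45 × 300 = 135 now. The landlord offers 135 and keeps 300 − 135 = 165.
So by rejecting in round 1, the landlord gets 165 next round, worth 0.45 × 165 = 74.25 now.
Offer 84 ≥ 74.25, so the landlord accepts.

Accept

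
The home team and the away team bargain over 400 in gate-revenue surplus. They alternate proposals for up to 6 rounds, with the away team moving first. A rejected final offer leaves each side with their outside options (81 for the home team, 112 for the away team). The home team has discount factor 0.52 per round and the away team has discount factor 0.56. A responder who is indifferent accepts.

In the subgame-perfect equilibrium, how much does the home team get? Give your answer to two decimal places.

Round 6 (the home team proposes): the away team gets 112 if talks fail, so the home team offers 112 and keeps 288.
Round 5 (the away team proposes): the home team can get 288 next round, worth 0.52 × 288 = 149.76 now, so the away team offers 149.76, keeping 250.24.
Round 4 (the home team proposes): the away team can get 250.24 next round, worth 0.56 × 250.24 = 140.1344 now; the home team offers that and keeps 259.8656.
Round 3 (the away team proposes): the home team can get 259.8656 next round, worth 0.52 × 259.8656 = 135.130112 now, so the away team offers 135.130112, keeping 264.869888.
Round 2 (the home team proposes): the away team can get 264.869888 next round, worth 0.56 × 264.869888 = 148.32713728 now. The home team offers 148.32713728 and keeps 400 − 148.32713728 = 251.67286272.
Round 1 (the away team proposes): the home team can get 251.67286272 next round, worth 0.52 × 251.67286272 = 130.8698886144 now; the away team offers that and keeps 269.1301113856.

130.87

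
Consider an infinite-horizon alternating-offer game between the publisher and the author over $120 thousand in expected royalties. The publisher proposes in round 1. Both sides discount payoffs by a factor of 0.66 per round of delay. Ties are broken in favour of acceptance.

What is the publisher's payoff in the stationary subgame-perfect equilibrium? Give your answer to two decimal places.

72.29

In a stationary SPE each proposer offers the other exactly their discounted continuation value.
If the publisher keeps x when proposing and the author keeps y when proposing, then x = 120 − 0.66y and y = 120 − 0.66x.
Solving: x = 120(1 − 0.66) / (1 − 0.66·0.66) = 40.8 / 0.5644 ≈ 72.2892.
The author gets 120 − 72.2892 ≈ 47.7108.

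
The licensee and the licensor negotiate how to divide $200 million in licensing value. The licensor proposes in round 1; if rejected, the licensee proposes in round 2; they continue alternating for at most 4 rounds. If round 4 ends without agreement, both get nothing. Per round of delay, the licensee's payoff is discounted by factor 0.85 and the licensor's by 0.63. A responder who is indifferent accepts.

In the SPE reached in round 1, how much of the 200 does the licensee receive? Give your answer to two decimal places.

153.94

Round 4 (the licensee proposes): rejection yields 0 for the licensor; the licensee offers 0 and keeps 200.
Round 3 (the licensor proposes): the licensee can get 200 next round, worth 0.85 × 200 = 170 now; the licensor offers that and keeps 30.
Round 2 (the licensee proposes): the licensor can get 30 next round, worth 0.63 × 30 = 18.9 now, so the licensee offers 18.9, keeping 181.1.
Round 1 (the licensor proposes): the licensee can get 181.1 next round, worth 0.85 × 181.1 = 153.935 now. The licensor offers 153.935 and keeps 200 − 153.935 = 46.065.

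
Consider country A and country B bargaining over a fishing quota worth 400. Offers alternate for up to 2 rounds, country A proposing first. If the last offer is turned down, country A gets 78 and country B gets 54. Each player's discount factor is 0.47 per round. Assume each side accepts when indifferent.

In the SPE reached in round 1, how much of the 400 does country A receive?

248.66

Round 2 (country B proposes): country A gets 78 if talks fail, so country B offers 78 and keeps 322.
Round 1 (country A proposes): country B can get 322 next round, worth 0.47 × 322 = 151.34 now; country A offers that and keeps 248.66.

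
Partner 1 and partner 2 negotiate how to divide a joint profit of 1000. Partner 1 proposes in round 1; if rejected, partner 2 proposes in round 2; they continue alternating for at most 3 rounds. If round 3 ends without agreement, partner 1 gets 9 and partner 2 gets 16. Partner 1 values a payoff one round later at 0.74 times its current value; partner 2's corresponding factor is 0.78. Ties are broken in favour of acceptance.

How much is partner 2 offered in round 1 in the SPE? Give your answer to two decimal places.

Round 3 (partner 1 proposes): partner 2 gets 16 if talks fail, so partner 1 offers 16 and keeps 984.
Round 2 (partner 2 proposes): partner 1 can get 984 next round, worth 0.74 × 984 = 728.16 now. Partner 2 offers 728.16 and keeps 1000 − 728.16 = 271.84.
Round 1 (partner 1 proposes): partner 2 can get 271.84 next round, worth 0.78 × 271.84 = 212.0352 now; partner 1 offers that and keeps 787.9648.

212.04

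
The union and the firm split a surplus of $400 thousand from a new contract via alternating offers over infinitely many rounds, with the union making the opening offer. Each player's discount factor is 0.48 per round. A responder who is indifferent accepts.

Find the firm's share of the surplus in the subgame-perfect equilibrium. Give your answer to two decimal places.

Let x be the union's share when the union proposes and y be the firm's share when the firm proposes.
The firm accepts iff offered ≥ 0.48·y, so x = 400 − 0.48y. Symmetrically y = 400 − 0.48x.
Substituting: x = 400 − 0.48(400 − 0.48x), giving x(1 − 0.48·0.48) = 400(1 − 0.48).
So x = 400 × 0.52 / 0.7696 ≈ 270.2703, and the firm receives 400 − x ≈ 129.7297.

129.73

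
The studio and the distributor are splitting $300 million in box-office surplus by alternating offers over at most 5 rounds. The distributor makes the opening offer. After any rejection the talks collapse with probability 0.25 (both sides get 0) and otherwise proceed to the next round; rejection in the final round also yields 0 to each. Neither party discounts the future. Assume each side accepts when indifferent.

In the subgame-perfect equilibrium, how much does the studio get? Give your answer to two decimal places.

By backward induction:
Round 5 (the distributor proposes): the studio will accept anything ≥ 0, so the distributor offers 0 and keeps 300.
Round 4 (the studio proposes): rejecting gives the distributor an expected 0.75 × 300 = 225. The studio offers 225 and keeps 300 − 225 = 75.
Round 3 (the distributor proposes): rejecting gives the studio an expected 0.75 × 75 = 56.25, so the distributor offers 56.25, keeping 243.75.
Round 2 (the studio proposes): rejecting gives the distributor an expected 0.75 × 243.75 = 182.8125; the studio offers that and keeps 117.1875.
Round 1 (the distributor proposes): rejecting gives the studio an expected 0.75 × 117.1875 = 87.890625. The distributor offers 87.890625 and keeps 300 − 87.890625 = 212.109375.

87.89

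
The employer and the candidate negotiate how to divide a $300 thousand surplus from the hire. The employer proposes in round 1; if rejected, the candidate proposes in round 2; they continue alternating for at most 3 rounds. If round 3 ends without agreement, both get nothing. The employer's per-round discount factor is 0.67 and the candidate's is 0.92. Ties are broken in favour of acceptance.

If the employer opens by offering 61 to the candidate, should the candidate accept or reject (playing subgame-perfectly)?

Work out the candidate's continuation value if the offer is rejected.
Round 3 (the employer proposes): the candidate will accept anything ≥ 0, so the employer offers 0 and keeps 300.
Round 2 (the candidate proposes): the employer can get 300 next round, worth 0.67 × 300 = 201 now; the candidate offers that and keeps 99.
So by rejecting in round 1, the candidate gets 99 next round, worth 0.92 × 99 = 91.08 now.
Offer 61 < 91.08, so the candidate rejects.

Reject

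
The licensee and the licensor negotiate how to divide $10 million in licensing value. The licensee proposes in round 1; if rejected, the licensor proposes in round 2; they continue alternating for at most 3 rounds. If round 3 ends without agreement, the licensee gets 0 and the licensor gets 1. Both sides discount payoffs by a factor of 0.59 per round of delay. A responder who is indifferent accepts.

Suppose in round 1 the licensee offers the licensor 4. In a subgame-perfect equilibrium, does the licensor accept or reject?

Accept

Work out the licensor's continuation value if the offer is rejected.
Round 3 (the licensee proposes): the licensor gets 1 if talks fail, so the licensee offers 1 and keeps 9.
Round 2 (the licensor proposes): the licensee can get 9 next round, worth 0.59 × 9 = 5.31 now, so the licensor offers 5.31, keeping 4.69.
So by rejecting in round 1, the licensor gets 4.69 next round, worth 0.59 × 4.69 = 2.7671 now.
Offer 4 ≥ 2.7671, so the licensor accepts.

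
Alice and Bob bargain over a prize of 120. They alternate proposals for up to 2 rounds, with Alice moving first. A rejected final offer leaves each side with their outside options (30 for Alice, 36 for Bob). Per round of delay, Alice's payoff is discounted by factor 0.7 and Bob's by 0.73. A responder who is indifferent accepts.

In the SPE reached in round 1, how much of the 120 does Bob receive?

Round 2 (Bob proposes): Alice gets 30 if talks fail, so Bob offers 30 and keeps 90.
Round 1 (Alice proposes): Bob can get 90 next round, worth 0.73 × 90 = 65.7 now; Alice offers that and keeps 54.3.

65.7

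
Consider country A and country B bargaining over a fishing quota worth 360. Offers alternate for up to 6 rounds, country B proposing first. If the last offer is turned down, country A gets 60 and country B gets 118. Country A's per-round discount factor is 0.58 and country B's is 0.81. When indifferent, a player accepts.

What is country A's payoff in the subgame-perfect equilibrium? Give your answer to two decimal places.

Round 6 (country A proposes): country B gets 118 if talks fail, so country A offers 118 and keeps 242.
Round 5 (country B proposes): country A can get 242 next round, worth 0.58 × 242 = 140.36 now. Country B offers 140.36 and keeps 360 − 140.36 = 219.64.
Round 4 (country A proposes): country B can get 219.64 next round, worth 0.81 × 219.64 = 177.9084 now, so country A offers 177.9084, keeping 182.0916.
Round 3 (country B proposes): country A can get 182.0916 next round, worth 0.58 × 182.0916 = 105.613128 now. Country B offers 105.613128 and keeps 360 − 105.613128 = 254.386872.
Round 2 (country A proposes): country B can get 254.386872 next round, worth 0.81 × 254.386872 = 206.05336632 now; country A offers that and keeps 153.94663368.
Round 1 (country B proposes): country A can get 153.94663368 next round, worth 0.58 × 153.94663368 = 89.2890475344 now; country B offers that and keeps 270.7109524656.

89.29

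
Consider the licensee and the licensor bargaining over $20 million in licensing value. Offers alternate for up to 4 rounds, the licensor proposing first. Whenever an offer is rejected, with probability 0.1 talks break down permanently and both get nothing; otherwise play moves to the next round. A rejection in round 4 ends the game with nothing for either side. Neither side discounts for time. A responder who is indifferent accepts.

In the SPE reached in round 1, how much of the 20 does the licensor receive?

Round 4 (the licensee proposes): the licensor will accept anything ≥ 0, so the licensee offers 0 and keeps 20.
Round 3 (the licensor proposes): rejecting gives the licensee an expected 0.9 × 20 = 18, so the licensor offers 18, keeping 2.
Round 2 (the licensee proposes): rejecting gives the licensor an expected 0.9 × 2 = 1.8; the licensee offers that and keeps 18.2.
Round 1 (the licensor proposes): rejecting gives the licensee an expected 0.9 × 18.2 = 16.38; the licensor offers that and keeps 3.62.

3.62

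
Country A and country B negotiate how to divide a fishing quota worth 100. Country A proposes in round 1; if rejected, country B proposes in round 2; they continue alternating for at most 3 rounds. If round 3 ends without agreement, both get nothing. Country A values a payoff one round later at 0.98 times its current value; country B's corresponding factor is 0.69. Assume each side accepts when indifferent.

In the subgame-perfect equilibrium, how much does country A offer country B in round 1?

1.38

Round 3 (country A proposes): rejection yields 0 for country B; country A offers 0 and keeps 100.
Round 2 (country B proposes): country A can get 100 next round, worth 0.98 × 100 = 98 now. Country B offers 98 and keeps 100 − 98 = 2.
Round 1 (country A proposes): country B can get 2 next round, worth 0.69 × 2 = 1.38 now. Country A offers 1.38 and keeps 100 − 1.38 = 98.62.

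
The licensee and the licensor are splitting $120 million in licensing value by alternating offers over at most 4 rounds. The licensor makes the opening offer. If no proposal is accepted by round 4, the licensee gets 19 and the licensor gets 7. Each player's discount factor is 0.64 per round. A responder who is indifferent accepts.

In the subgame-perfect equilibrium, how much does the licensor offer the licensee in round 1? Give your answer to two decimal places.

Round 4 (the licensee proposes): the licensor gets 7 if talks fail, so the licensee offers 7 and keeps 113.
Round 3 (the licensor proposes): the licensee can get 113 next round, worth 0.64 × 113 = 72.32 now. The licensor offers 72.32 and keeps 120 − 72.32 = 47.68.
Round 2 (the licensee proposes): the licensor can get 47.68 next round, worth 0.64 × 47.68 = 30.5152 now, so the licensee offers 30.5152, keeping 89.4848.
Round 1 (the licensor proposes): the licensee can get 89.4848 next round, worth 0.64 × 89.4848 = 57.270272 now, so the licensor offers 57.270272, keeping 62.729728.

57.27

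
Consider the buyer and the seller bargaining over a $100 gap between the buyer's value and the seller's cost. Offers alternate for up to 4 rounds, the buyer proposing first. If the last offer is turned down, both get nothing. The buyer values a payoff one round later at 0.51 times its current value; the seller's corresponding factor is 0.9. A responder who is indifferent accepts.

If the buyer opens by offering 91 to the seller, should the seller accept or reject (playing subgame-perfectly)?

Round 4 (the seller proposes): rejection yields 0 for the buyer; the seller offers 0 and keeps 100.
Round 3 (the buyer proposes): the seller can get 100 next round, worth 0.9 × 100 = 90 now. The buyer offers 90 and keeps 100 − 90 = 10.
Round 2 (the seller proposes): the buyer can get 10 next round, worth 0.51 × 10 = 5.1 now. The seller offers 5.1 and keeps 100 − 5.1 = 94.9.
So by rejecting in round 1, the seller gets 94.9 next round, worth 0.9 × 94.9 = 85.41 now.
Offer 91 ≥ 85.41, so the seller accepts.

Accept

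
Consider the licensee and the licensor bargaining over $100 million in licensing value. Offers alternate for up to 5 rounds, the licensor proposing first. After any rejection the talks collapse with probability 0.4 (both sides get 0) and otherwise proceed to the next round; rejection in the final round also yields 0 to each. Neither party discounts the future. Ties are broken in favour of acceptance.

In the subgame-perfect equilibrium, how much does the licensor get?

Round 5 (the licensor proposes): the licensee will accept anything ≥ 0, so the licensor offers 0 and keeps 100.
Round 4 (the licensee proposes): rejecting gives the licensor an expected 0.6 × 100 = 60, so the licensee offers 60, keeping 40.
Round 3 (the licensor proposes): rejecting gives the licensee an expected 0.6 × 40 = 24. The licensor offers 24 and keeps 100 − 24 = 76.
Round 2 (the licensee proposes): rejecting gives the licensor an expected 0.6 × 76 = 45.6. The licensee offers 45.6 and keeps 100 − 45.6 = 54.4.
Round 1 (the licensor proposes): rejecting gives the licensee an expected 0.6 × 54.4 = 32.64. The licensor offers 32.64 and keeps 100 − 32.64 = 67.36.

67.36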